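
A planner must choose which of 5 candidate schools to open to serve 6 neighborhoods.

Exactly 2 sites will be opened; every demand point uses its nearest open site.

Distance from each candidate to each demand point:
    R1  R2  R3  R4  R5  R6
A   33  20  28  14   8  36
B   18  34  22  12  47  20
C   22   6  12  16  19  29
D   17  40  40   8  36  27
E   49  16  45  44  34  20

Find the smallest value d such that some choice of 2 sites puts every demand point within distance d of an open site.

20

Open {B, C}.
  Farthest demand point is R6 at distance 20 (to B); all others are ≤ 20.
With {A, B} the worst case is 22.
With {C, E} the worst case is 22.
No size-2 selection achieves below 20.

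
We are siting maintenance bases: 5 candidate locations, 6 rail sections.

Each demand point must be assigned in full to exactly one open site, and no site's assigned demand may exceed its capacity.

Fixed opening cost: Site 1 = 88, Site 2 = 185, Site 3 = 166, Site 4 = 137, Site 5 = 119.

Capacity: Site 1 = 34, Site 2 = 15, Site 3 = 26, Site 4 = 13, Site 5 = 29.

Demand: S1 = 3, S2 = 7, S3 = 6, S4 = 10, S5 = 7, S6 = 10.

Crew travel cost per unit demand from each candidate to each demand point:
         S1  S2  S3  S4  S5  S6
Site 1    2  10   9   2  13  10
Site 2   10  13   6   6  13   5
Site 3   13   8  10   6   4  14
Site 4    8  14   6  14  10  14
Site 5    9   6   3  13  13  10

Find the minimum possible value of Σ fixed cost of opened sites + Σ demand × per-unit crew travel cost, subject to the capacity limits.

Open {Site 1, Site 5}; cheapest assignment that respects the capacities:
  Site 1 (cap 34, load 30): S1, S4, S5, S6 — cost 3×2 + 10×2 + 7×13 + 10×10 = 217
  Site 5 (cap 29, load 13): S2, S3 — cost 7×6 + 6×3 = 60
  Shipping 277, fixed 207 → total 484.
  Any other capacity-feasible assignment to {Site 1, Site 5} ships for at least 277.
Compare {Site 1, Site 3}: its best feasible assignment gives total 518.
Compare {Site 1, Site 4}: its best feasible assignment gives total 527.
Every other set of open sites that can feasibly serve all demand totals ≥ 518 even under its best assignment. Minimum: 484.

484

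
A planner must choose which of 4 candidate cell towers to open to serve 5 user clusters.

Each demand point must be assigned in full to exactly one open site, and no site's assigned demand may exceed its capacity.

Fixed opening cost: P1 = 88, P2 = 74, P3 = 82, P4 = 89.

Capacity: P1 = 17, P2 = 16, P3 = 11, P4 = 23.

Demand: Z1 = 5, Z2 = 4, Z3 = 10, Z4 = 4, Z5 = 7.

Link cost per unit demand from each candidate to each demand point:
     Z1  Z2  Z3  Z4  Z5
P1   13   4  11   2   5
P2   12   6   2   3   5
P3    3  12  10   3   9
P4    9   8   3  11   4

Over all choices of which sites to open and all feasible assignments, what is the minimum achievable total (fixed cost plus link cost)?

Open {P3, P4}; cheapest assignment that respects the capacities:
  P3 (cap 11, load 9): Z1, Z4 — cost 5×3 + 4×3 = 27
  P4 (cap 23, load 21): Z2, Z3, Z5 — cost 4×8 + 10×3 + 7×4 = 90
  Shipping 117, fixed 171 → total 288.
  Any other capacity-feasible assignment to {P3, P4} ships for at least 117.
Compare {P2, P4}: its best feasible assignment gives total 300.
Compare {P1, P2}: its best feasible assignment gives total 301.
Every other set of open sites that can feasibly serve all demand totals ≥ 300 even under its best assignment. Minimum: 288.

288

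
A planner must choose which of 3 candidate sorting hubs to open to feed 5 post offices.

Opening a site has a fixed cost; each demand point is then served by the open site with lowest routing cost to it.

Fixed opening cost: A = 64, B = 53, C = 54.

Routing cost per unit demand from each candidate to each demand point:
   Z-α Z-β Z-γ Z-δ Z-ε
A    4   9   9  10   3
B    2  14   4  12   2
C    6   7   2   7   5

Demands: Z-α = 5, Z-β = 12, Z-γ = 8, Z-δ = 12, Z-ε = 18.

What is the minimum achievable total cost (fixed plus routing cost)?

337

Open {B, C}: assign each demand point to its cheapest open site.
  Z-α→B 5×2=10, Z-β→C 12×7=84, Z-γ→C 8×2=16, Z-δ→C 12×7=84, Z-ε→B 18×2=36
  routing cost 230, fixed 107 → total 337.
Compare {C}: routing cost 304 + fixed 54 = 358.
Compare {A, C}: routing cost 258 + fixed 118 = 376.
Compare {A, B, C}: routing cost 230 + fixed 171 = 401.
All other subsets cost ≥ 358. Minimum total cost: 337.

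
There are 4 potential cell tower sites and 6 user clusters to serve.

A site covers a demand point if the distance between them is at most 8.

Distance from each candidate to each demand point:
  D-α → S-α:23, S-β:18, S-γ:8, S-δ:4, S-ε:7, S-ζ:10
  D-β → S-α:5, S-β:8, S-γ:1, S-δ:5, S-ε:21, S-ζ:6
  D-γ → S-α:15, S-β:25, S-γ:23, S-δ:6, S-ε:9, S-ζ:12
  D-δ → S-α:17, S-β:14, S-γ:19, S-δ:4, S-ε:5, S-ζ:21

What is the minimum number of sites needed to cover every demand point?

2

Coverage sets (demand points within 8 of each site):
  D-α: {S-γ, S-δ, S-ε}
  D-β: {S-α, S-β, S-γ, S-δ, S-ζ}
  D-γ: {S-δ}
  D-δ: {S-δ, S-ε}
No single site covers all 6 demand points.
But {D-α, D-β} covers everything, so the minimum is 2.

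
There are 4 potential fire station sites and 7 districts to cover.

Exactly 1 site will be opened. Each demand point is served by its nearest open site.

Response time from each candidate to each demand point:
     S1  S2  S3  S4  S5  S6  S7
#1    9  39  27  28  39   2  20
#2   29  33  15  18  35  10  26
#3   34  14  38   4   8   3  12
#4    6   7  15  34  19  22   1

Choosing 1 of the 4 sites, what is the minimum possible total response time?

Open {#4}.
  S1→#4 6, S2→#4 7, S3→#4 15, S4→#4 34, S5→#4 19, S6→#4 22, S7→#4 1  ⇒ total 104.
Compare {#3}: total 113.
Compare {#1}: total 164.
No size-1 selection does better; minimum is 104.

104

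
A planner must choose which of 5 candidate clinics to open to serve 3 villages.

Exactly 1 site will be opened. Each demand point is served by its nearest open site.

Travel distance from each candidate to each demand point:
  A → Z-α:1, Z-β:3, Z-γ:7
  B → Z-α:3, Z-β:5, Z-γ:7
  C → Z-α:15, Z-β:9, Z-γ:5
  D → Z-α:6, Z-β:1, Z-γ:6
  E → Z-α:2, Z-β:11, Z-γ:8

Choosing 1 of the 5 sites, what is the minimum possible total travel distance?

11

Open {A}.
  Z-α→A 1, Z-β→A 3, Z-γ→A 7  ⇒ total 11.
Compare {D}: total 13.
Compare {B}: total 15.
No size-1 selection does better; minimum is 11.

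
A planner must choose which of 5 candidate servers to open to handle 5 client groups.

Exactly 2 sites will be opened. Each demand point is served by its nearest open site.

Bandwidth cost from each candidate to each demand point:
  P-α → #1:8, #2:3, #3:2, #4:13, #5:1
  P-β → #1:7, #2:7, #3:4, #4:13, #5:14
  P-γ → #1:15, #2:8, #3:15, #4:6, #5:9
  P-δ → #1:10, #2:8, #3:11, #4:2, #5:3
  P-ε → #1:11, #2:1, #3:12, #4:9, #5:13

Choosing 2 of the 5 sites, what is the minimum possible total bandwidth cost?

Open {P-α, P-δ}.
  #1→P-α 8, #2→P-α 3, #3→P-α 2, #4→P-δ 2, #5→P-α 1  ⇒ total 16.
Compare {P-α, P-γ}: total 20.
Compare {P-α, P-ε}: total 21.
No size-2 selection does better; minimum is 16.

16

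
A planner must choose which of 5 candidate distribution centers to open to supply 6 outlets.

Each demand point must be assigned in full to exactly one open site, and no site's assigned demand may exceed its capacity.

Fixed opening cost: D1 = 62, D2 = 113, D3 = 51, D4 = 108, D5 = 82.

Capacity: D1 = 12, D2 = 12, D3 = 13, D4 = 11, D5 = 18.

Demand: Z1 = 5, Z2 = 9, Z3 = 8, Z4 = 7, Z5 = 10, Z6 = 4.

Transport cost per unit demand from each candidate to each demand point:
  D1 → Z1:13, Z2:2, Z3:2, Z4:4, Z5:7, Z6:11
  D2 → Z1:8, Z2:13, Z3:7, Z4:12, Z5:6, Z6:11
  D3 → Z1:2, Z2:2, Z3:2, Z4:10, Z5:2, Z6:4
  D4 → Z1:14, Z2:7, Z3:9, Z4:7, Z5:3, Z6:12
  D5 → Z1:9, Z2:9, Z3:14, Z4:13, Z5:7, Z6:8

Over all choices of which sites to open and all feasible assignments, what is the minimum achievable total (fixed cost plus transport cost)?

498

Open {D1, D3, D4, D5}; cheapest assignment that respects the capacities:
  D1 (cap 12, load 9): Z2 — cost 9×2 = 18
  D3 (cap 13, load 13): Z1, Z3 — cost 5×2 + 8×2 = 26
  D4 (cap 11, load 7): Z4 — cost 7×7 = 49
  D5 (cap 18, load 14): Z5, Z6 — cost 10×7 + 4×8 = 102
  Shipping 195, fixed 303 → total 498.
  Any other capacity-feasible assignment to {D1, D3, D4, D5} ships for at least 195.
Compare {D1, D3, D5}: its best feasible assignment gives total 504.
Compare {D1, D2, D3, D4}: its best feasible assignment gives total 535.
Every other set of open sites that can feasibly serve all demand totals ≥ 504 even under its best assignment. Minimum: 498.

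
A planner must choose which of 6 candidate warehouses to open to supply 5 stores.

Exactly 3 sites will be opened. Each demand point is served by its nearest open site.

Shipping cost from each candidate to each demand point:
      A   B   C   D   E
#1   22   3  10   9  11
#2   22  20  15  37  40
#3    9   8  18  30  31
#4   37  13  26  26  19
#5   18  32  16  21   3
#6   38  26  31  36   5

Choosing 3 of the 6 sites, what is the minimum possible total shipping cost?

34

Open {#1, #3, #5}.
  A→#3 9, B→#1 3, C→#1 10, D→#1 9, E→#5 3  ⇒ total 34.
Compare {#1, #3, #6}: total 36.
Compare {#1, #2, #3}: total 42.
No size-3 selection does better; minimum is 34.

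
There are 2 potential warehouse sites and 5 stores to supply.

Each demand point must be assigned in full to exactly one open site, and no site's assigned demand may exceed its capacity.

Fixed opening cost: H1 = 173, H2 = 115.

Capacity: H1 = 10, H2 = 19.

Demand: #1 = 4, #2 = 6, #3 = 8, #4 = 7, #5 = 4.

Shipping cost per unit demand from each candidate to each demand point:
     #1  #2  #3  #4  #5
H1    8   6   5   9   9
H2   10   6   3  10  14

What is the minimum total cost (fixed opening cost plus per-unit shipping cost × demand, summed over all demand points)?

Open {H1, H2}; cheapest assignment that respects the capacities:
  H1 (cap 10, load 10): #2, #5 — cost 6×6 + 4×9 = 72
  H2 (cap 19, load 19): #1, #3, #4 — cost 4×10 + 8×3 + 7×10 = 134
  Shipping 206, fixed 288 → total 494.
  Any other capacity-feasible assignment to {H1, H2} ships for at least 206.
Total demand is 29 and no other set of sites has combined capacity ≥ 29, so {H1, H2} is the only feasible choice of open sites. Minimum: 494.

494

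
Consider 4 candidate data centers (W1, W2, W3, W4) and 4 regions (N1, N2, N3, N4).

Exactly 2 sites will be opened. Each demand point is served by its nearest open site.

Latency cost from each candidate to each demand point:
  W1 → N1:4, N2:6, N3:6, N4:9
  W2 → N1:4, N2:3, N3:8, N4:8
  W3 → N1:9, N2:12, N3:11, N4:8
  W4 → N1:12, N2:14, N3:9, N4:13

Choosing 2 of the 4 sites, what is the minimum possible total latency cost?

21

Open {W1, W2}.
  N1→W1 4, N2→W2 3, N3→W1 6, N4→W2 8  ⇒ total 21.
Compare {W2, W3}: total 23.
Compare {W2, W4}: total 23.
No size-2 selection does better; minimum is 21.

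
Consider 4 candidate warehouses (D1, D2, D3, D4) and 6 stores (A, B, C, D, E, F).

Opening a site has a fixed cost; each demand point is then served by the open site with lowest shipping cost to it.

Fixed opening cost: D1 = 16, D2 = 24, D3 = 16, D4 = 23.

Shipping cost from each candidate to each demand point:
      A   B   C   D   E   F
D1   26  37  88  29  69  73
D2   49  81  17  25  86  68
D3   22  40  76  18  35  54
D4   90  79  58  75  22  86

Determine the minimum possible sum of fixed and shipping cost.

226

Open {D2, D3}: assign each demand point to its cheapest open site.
  A→D3 22, B→D3 40, C→D2 17, D→D3 18, E→D3 35, F→D3 54
  shipping cost 186, fixed 40 → total 226.
Compare {D2, D3, D4}: shipping cost 173 + fixed 63 = 236.
Compare {D1, D2, D3}: shipping cost 183 + fixed 56 = 239.
Compare {D1, D2, D3, D4}: shipping cost 170 + fixed 79 = 249.
All other subsets cost ≥ 236. Minimum total cost: 226.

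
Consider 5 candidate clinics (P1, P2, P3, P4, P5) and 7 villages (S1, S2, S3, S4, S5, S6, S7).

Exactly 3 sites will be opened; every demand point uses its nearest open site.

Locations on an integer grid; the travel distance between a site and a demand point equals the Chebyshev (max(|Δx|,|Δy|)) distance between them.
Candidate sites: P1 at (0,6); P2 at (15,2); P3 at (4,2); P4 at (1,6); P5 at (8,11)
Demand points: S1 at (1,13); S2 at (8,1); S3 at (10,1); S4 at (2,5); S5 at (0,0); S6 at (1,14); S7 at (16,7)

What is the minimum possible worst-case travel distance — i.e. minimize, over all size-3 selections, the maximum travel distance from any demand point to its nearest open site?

7

Open {P1, P2, P5}.
  Farthest demand point is S1 at travel distance 7 (to P1); all others are ≤ 7.
With {P2, P3, P5} the worst case is 7.
With {P2, P4, P5} the worst case is 7.
No size-3 selection achieves below 7.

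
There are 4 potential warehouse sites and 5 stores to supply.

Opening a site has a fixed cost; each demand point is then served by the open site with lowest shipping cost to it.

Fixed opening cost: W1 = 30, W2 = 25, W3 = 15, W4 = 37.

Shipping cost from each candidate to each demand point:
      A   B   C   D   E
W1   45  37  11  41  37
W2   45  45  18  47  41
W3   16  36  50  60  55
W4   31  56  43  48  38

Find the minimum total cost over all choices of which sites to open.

186

Open {W1, W3}: assign each demand point to its cheapest open site.
  A→W3 16, B→W3 36, C→W1 11, D→W1 41, E→W1 37
  shipping cost 141, fixed 45 → total 186.
Compare {W2, W3}: shipping cost 158 + fixed 40 = 198.
Compare {W1}: shipping cost 171 + fixed 30 = 201.
Compare {W1, W2, W3}: shipping cost 141 + fixed 70 = 211.
All other subsets cost ≥ 198. Minimum total cost: 186.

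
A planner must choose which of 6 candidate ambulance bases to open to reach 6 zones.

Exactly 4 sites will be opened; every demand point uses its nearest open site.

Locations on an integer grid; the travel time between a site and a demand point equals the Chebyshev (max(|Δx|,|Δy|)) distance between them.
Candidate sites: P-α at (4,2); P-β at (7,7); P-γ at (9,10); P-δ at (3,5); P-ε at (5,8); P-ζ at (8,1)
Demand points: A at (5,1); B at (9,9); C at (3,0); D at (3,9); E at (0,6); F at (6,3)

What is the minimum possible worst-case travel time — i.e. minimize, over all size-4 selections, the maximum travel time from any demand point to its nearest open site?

Open {P-α, P-β, P-δ, P-ε}.
  Farthest demand point is E at travel time 3 (to P-δ); all others are ≤ 3.
With {P-α, P-γ, P-δ, P-ε} the worst case is 3.
With {P-α, P-β, P-γ, P-δ} the worst case is 4.
No size-4 selection achieves below 3.

3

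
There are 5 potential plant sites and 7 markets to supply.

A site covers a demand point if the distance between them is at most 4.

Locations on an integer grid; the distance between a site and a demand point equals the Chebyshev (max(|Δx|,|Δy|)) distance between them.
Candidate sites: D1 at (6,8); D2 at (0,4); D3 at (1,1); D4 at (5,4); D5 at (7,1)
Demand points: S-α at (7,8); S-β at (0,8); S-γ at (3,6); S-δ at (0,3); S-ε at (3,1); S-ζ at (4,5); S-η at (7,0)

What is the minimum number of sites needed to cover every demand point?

2

Coverage sets (demand points within 4 of each site):
  D1: {S-α, S-γ, S-ζ}
  D2: {S-β, S-γ, S-δ, S-ε, S-ζ}
  D3: {S-δ, S-ε, S-ζ}
  D4: {S-α, S-γ, S-ε, S-ζ, S-η}
  D5: {S-ε, S-ζ, S-η}
No single site covers all 7 demand points.
But {D2, D4} covers everything, so the minimum is 2.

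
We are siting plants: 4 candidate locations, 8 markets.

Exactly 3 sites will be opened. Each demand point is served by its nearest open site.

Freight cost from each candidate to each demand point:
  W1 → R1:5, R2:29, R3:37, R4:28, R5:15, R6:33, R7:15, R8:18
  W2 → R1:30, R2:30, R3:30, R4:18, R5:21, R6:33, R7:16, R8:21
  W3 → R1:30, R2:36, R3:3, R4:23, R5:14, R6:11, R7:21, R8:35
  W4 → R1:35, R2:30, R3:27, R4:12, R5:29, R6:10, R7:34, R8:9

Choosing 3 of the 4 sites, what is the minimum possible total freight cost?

Open {W1, W3, W4}.
  R1→W1 5, R2→W1 29, R3→W3 3, R4→W4 12, R5→W3 14, R6→W4 10, R7→W1 15, R8→W4 9  ⇒ total 97.
Compare {W1, W2, W3}: total 113.
Compare {W1, W2, W4}: total 122.
No size-3 selection does better; minimum is 97.

97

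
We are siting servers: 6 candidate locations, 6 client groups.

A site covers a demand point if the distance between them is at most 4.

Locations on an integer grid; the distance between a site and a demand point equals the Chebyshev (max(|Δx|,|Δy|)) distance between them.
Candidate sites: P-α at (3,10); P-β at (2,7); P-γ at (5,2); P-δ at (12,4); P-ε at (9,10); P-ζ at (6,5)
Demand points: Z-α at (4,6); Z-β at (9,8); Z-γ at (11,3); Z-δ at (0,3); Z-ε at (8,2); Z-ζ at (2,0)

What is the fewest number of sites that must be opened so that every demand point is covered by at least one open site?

Coverage sets (demand points within 4 of each site):
  P-α: {Z-α}
  P-β: {Z-α, Z-δ}
  P-γ: {Z-α, Z-ε, Z-ζ}
  P-δ: {Z-β, Z-γ, Z-ε}
  P-ε: {Z-β}
  P-ζ: {Z-α, Z-β, Z-ε}
No 2 sites suffice: every size-2 union leaves at least one demand point uncovered.
But {P-β, P-γ, P-δ} covers everything, so the minimum is 3.

3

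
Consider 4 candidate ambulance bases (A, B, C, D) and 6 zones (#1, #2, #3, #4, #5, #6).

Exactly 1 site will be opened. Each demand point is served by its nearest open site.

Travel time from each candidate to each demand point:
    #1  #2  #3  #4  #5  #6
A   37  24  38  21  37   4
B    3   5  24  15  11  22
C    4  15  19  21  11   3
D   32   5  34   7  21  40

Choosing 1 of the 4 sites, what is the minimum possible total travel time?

73

Open {C}.
  #1→C 4, #2→C 15, #3→C 19, #4→C 21, #5→C 11, #6→C 3  ⇒ total 73.
Compare {B}: total 80.
Compare {D}: total 139.
No size-1 selection does better; minimum is 73.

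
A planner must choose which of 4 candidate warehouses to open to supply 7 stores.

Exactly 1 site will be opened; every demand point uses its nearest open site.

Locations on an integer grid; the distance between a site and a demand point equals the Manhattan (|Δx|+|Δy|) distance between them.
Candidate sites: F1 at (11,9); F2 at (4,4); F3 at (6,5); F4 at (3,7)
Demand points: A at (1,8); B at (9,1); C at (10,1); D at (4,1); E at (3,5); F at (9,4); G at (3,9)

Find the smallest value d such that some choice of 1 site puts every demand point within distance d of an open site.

8

Open {F3}.
  Farthest demand point is A at distance 8 (to F3); all others are ≤ 8.
With {F2} the worst case is 9.
With {F4} the worst case is 13.
No size-1 selection achieves below 8.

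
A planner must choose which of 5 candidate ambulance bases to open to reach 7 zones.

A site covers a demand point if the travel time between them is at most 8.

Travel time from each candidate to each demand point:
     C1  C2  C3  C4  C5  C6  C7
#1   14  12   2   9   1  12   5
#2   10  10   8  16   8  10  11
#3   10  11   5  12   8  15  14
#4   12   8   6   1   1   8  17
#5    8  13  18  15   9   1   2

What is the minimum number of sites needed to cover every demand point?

Coverage sets (demand points within 8 of each site):
  #1: {C3, C5, C7}
  #2: {C3, C5}
  #3: {C3, C5}
  #4: {C2, C3, C4, C5, C6}
  #5: {C1, C6, C7}
No single site covers all 7 demand points.
But {#4, #5} covers everything, so the minimum is 2.

2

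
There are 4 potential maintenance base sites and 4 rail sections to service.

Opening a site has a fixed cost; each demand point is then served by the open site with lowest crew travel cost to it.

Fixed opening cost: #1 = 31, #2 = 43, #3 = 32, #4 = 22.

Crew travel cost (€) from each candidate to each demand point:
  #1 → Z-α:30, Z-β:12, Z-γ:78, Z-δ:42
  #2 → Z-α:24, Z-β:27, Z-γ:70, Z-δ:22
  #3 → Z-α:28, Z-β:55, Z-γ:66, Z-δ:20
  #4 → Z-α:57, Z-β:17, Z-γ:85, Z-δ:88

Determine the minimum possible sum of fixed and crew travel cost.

Open {#3, #4}: assign each demand point to its cheapest open site.
  Z-α→#3 28, Z-β→#4 17, Z-γ→#3 66, Z-δ→#3 20
  crew travel cost 131, fixed 54 → total 185.
Compare {#2}: crew travel cost 143 + fixed 43 = 186.
Compare {#1, #3}: crew travel cost 126 + fixed 63 = 189.
Compare {#1}: crew travel cost 162 + fixed 31 = 193.
All other subsets cost ≥ 186. Minimum total cost: 185.

185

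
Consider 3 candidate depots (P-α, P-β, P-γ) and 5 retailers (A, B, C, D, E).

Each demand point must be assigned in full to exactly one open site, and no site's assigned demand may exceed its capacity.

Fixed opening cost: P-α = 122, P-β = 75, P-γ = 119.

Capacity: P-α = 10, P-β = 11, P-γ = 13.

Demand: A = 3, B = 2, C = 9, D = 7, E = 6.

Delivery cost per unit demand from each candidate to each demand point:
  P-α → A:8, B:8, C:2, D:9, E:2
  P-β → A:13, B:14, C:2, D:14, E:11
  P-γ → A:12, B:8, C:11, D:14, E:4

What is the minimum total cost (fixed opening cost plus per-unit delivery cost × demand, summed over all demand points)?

461

Open {P-α, P-β, P-γ}; cheapest assignment that respects the capacities:
  P-α (cap 10, load 10): A, D — cost 3×8 + 7×9 = 87
  P-β (cap 11, load 9): C — cost 9×2 = 18
  P-γ (cap 13, load 8): B, E — cost 2×8 + 6×4 = 40
  Shipping 145, fixed 316 → total 461.
  Any other capacity-feasible assignment to {P-α, P-β, P-γ} ships for at least 145.
Total demand is 27 and no other set of sites has combined capacity ≥ 27, so {P-α, P-β, P-γ} is the only feasible choice of open sites. Minimum: 461.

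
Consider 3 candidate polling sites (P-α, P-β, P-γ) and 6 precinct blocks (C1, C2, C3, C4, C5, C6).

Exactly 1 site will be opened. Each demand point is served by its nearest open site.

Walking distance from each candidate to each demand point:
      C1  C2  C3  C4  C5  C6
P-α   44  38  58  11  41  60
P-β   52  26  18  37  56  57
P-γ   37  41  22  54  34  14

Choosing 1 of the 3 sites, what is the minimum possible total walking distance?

202

Open {P-γ}.
  C1→P-γ 37, C2→P-γ 41, C3→P-γ 22, C4→P-γ 54, C5→P-γ 34, C6→P-γ 14  ⇒ total 202.
Compare {P-β}: total 246.
Compare {P-α}: total 252.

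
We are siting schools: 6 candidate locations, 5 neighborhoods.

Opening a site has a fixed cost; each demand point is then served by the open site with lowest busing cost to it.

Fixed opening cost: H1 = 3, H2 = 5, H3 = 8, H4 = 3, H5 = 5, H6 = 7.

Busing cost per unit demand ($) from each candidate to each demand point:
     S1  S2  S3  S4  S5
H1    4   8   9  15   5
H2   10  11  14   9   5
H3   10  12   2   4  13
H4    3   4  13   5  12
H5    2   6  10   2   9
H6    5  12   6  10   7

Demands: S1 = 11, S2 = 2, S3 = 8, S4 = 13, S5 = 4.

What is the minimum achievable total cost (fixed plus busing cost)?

111

Open {H1, H3, H4, H5}: assign each demand point to its cheapest open site.
  S1→H5 11×2=22, S2→H4 2×4=8, S3→H3 8×2=16, S4→H5 13×2=26, S5→H1 4×5=20
  busing cost 92, fixed 19 → total 111.
Compare {H1, H3, H5}: busing cost 96 + fixed 16 = 112.
Compare {H2, H3, H4, H5}: busing cost 92 + fixed 21 = 113.
Compare {H2, H3, H5}: busing cost 96 + fixed 18 = 114.
All other subsets cost ≥ 112. Minimum total cost: 111.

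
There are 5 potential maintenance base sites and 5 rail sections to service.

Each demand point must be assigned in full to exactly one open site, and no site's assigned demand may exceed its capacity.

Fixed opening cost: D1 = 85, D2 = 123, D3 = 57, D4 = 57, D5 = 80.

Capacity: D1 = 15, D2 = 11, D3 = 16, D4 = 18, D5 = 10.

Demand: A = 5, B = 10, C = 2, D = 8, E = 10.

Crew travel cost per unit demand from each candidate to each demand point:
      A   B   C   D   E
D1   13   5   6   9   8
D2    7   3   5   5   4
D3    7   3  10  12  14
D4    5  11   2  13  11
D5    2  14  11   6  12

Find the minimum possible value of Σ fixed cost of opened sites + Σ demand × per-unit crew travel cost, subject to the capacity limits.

411

Open {D3, D4, D5}; cheapest assignment that respects the capacities:
  D3 (cap 16, load 10): B — cost 10×3 = 30
  D4 (cap 18, load 17): A, C, E — cost 5×5 + 2×2 + 10×11 = 139
  D5 (cap 10, load 8): D — cost 8×6 = 48
  Shipping 217, fixed 194 → total 411.
  Any other capacity-feasible assignment to {D3, D4, D5} ships for at least 217.
Compare {D1, D3, D5}: its best feasible assignment gives total 427.
Compare {D2, D3, D5}: its best feasible assignment gives total 435.
Every other set of open sites that can feasibly serve all demand totals ≥ 427 even under its best assignment. Minimum: 411.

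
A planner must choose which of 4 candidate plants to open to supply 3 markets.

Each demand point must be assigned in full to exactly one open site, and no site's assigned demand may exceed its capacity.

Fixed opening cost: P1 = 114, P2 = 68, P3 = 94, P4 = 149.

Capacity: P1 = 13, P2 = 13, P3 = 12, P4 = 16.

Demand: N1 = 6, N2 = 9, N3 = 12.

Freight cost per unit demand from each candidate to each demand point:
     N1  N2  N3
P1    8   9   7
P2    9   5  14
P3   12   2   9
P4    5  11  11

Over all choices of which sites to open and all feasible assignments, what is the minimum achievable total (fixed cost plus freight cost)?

Open {P1, P2, P3}; cheapest assignment that respects the capacities:
  P1 (cap 13, load 12): N3 — cost 12×7 = 84
  P2 (cap 13, load 6): N1 — cost 6×9 = 54
  P3 (cap 12, load 9): N2 — cost 9×2 = 18
  Shipping 156, fixed 276 → total 432.
  Any other capacity-feasible assignment to {P1, P2, P3} ships for at least 156.
Compare {P1, P4}: its best feasible assignment gives total 476.
Compare {P3, P4}: its best feasible assignment gives total 480.
Every other set of open sites that can feasibly serve all demand totals ≥ 476 even under its best assignment. Minimum: 432.

432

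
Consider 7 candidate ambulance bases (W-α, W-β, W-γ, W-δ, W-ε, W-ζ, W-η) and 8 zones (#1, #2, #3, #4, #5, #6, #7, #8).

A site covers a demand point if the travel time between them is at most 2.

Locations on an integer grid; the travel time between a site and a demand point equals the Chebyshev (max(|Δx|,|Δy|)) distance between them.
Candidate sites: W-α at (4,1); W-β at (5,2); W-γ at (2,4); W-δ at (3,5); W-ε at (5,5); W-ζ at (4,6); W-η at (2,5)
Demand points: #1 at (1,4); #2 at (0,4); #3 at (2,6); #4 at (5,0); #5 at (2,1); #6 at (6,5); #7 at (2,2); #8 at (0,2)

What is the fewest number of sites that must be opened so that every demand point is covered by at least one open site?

3

Coverage sets (demand points within 2 of each site):
  W-α: {#4, #5, #7}
  W-β: {#4}
  W-γ: {#1, #2, #3, #7, #8}
  W-δ: {#1, #3}
  W-ε: {#6}
  W-ζ: {#3, #6}
  W-η: {#1, #2, #3}
No 2 sites suffice: every size-2 union leaves at least one demand point uncovered.
But {W-α, W-γ, W-ε} covers everything, so the minimum is 3.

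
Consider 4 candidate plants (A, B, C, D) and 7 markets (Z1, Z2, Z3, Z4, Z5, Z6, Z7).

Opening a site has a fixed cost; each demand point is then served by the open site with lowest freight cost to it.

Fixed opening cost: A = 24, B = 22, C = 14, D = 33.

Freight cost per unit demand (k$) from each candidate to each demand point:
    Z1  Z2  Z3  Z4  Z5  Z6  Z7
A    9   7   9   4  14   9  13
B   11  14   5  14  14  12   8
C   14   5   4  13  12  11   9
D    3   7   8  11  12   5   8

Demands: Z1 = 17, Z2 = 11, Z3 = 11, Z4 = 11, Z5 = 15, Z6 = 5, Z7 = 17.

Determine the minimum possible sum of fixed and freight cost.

Open {A, C, D}: assign each demand point to its cheapest open site.
  Z1→D 17×3=51, Z2→C 11×5=55, Z3→C 11×4=44, Z4→A 11×4=44, Z5→C 15×12=180, Z6→D 5×5=25, Z7→D 17×8=136
  freight cost 535, fixed 71 → total 606.
Compare {A, B, C, D}: freight cost 535 + fixed 93 = 628.
Compare {A, B, D}: freight cost 568 + fixed 79 = 647.
Compare {A, D}: freight cost 601 + fixed 57 = 658.
All other subsets cost ≥ 628. Minimum total cost: 606.

606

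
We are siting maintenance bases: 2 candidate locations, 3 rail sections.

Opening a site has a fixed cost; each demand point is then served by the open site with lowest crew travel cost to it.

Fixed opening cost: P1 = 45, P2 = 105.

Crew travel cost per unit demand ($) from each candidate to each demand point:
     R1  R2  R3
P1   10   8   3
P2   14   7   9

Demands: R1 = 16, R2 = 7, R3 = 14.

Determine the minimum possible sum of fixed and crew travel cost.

Open {P1}: assign each demand point to its cheapest open site.
  R1→P1 16×10=160, R2→P1 7×8=56, R3→P1 14×3=42
  crew travel cost 258, fixed 45 → total 303.
Compare {P1, P2}: crew travel cost 251 + fixed 150 = 401.
Compare {P2}: crew travel cost 399 + fixed 105 = 504.

303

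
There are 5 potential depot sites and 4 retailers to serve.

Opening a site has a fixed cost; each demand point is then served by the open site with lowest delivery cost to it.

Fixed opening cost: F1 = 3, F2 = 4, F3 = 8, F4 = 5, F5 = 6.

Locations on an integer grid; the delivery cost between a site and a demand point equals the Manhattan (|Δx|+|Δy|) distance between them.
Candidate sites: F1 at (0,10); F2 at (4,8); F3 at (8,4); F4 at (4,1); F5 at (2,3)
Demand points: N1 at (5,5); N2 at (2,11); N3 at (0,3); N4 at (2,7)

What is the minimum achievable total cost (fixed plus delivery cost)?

Open {F1, F5}: assign each demand point to its cheapest open site.
  N1→F5 5, N2→F1 3, N3→F5 2, N4→F5 4
  delivery cost 14, fixed 9 → total 23.
Compare {F1, F2}: delivery cost 17 + fixed 7 = 24.
Compare {F2, F5}: delivery cost 14 + fixed 10 = 24.
Compare {F2}: delivery cost 21 + fixed 4 = 25.
All other subsets cost ≥ 24. Minimum total cost: 23.

23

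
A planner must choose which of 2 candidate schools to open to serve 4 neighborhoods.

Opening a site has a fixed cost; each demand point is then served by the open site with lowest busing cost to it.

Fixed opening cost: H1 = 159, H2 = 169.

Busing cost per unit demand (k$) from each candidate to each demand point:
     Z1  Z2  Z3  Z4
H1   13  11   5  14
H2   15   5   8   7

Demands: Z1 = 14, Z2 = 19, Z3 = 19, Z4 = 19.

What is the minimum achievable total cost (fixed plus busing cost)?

759

Open {H2}: assign each demand point to its cheapest open site.
  Z1→H2 14×15=210, Z2→H2 19×5=95, Z3→H2 19×8=152, Z4→H2 19×7=133
  busing cost 590, fixed 169 → total 759.
Compare {H1, H2}: busing cost 505 + fixed 328 = 833.
Compare {H1}: busing cost 752 + fixed 159 = 911.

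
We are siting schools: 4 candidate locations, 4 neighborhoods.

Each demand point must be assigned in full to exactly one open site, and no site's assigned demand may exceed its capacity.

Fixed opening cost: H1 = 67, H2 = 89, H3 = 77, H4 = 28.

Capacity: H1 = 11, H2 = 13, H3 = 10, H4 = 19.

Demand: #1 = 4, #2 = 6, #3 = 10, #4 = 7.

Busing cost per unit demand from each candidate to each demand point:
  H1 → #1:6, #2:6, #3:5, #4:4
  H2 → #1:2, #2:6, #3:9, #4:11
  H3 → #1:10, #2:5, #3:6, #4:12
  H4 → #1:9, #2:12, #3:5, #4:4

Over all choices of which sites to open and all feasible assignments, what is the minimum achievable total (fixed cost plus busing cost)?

Open {H1, H4}; cheapest assignment that respects the capacities:
  H1 (cap 11, load 10): #1, #2 — cost 4×6 + 6×6 = 60
  H4 (cap 19, load 17): #3, #4 — cost 10×5 + 7×4 = 78
  Shipping 138, fixed 95 → total 233.
  Any other capacity-feasible assignment to {H1, H4} ships for at least 138.
Compare {H2, H4}: its best feasible assignment gives total 239.
Compare {H3, H4}: its best feasible assignment gives total 253.
Every other set of open sites that can feasibly serve all demand totals ≥ 239 even under its best assignment. Minimum: 233.

233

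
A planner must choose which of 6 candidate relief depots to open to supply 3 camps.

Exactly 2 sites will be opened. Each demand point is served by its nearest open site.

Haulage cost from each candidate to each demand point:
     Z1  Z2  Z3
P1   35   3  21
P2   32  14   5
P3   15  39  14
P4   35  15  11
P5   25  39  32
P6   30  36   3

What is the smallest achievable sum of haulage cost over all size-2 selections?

Open {P1, P3}.
  Z1→P3 15, Z2→P1 3, Z3→P3 14  ⇒ total 32.
Compare {P2, P3}: total 34.
Compare {P1, P6}: total 36.
No size-2 selection does better; minimum is 32.

32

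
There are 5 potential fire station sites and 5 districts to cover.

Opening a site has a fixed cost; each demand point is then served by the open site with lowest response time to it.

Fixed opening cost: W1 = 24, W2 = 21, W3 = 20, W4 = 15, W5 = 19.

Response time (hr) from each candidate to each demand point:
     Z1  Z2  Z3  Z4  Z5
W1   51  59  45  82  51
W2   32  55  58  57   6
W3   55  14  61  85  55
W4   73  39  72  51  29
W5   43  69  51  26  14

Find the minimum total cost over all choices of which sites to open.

Open {W3, W5}: assign each demand point to its cheapest open site.
  Z1→W5 43, Z2→W3 14, Z3→W5 51, Z4→W5 26, Z5→W5 14
  response time 148, fixed 39 → total 187.
Compare {W2, W3, W5}: response time 129 + fixed 60 = 189.
Compare {W3, W4, W5}: response time 148 + fixed 54 = 202.
Compare {W2, W3, W4, W5}: response time 129 + fixed 75 = 204.
All other subsets cost ≥ 189. Minimum total cost: 187.

187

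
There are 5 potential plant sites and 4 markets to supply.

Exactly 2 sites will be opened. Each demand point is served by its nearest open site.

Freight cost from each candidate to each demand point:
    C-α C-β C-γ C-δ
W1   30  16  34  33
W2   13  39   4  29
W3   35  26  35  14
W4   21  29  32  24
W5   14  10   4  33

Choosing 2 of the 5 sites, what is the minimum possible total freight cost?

42

Open {W3, W5}.
  C-α→W5 14, C-β→W5 10, C-γ→W5 4, C-δ→W3 14  ⇒ total 42.
Compare {W4, W5}: total 52.
Compare {W2, W5}: total 56.
No size-2 selection does better; minimum is 42.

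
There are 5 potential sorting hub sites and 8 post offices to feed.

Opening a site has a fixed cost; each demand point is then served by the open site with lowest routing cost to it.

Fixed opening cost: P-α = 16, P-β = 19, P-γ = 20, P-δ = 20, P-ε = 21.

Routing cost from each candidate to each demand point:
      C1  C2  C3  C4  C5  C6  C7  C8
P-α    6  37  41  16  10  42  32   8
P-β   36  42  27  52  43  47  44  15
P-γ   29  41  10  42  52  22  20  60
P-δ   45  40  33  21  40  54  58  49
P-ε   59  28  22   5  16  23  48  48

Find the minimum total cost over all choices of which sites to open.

Open {P-α, P-γ}: assign each demand point to its cheapest open site.
  C1→P-α 6, C2→P-α 37, C3→P-γ 10, C4→P-α 16, C5→P-α 10, C6→P-γ 22, C7→P-γ 20, C8→P-α 8
  routing cost 129, fixed 36 → total 165.
Compare {P-α, P-γ, P-ε}: routing cost 109 + fixed 57 = 166.
Compare {P-α, P-ε}: routing cost 134 + fixed 37 = 171.
Compare {P-α, P-β, P-γ}: routing cost 129 + fixed 55 = 184.
All other subsets cost ≥ 166. Minimum total cost: 165.

165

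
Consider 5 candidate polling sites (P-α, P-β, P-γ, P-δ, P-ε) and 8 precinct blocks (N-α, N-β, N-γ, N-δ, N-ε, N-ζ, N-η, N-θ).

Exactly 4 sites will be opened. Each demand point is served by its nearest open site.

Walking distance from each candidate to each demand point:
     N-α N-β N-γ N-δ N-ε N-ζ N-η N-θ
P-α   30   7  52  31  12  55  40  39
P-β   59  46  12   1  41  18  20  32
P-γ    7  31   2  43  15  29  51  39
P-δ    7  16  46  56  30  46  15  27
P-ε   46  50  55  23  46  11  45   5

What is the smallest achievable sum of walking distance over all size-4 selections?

65

Open {P-α, P-β, P-γ, P-ε}.
  N-α→P-γ 7, N-β→P-α 7, N-γ→P-γ 2, N-δ→P-β 1, N-ε→P-α 12, N-ζ→P-ε 11, N-η→P-β 20, N-θ→P-ε 5  ⇒ total 65.
Compare {P-α, P-β, P-δ, P-ε}: total 70.
Compare {P-β, P-γ, P-δ, P-ε}: total 72.
No size-4 selection does better; minimum is 65.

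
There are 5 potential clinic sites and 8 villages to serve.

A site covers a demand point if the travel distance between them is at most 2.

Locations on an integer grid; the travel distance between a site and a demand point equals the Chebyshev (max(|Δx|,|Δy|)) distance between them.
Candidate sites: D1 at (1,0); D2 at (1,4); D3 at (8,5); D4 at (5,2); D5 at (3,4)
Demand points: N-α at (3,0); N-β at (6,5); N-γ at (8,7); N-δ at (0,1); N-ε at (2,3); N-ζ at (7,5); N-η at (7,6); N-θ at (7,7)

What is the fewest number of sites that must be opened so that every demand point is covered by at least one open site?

3

Coverage sets (demand points within 2 of each site):
  D1: {N-α, N-δ}
  D2: {N-ε}
  D3: {N-β, N-γ, N-ζ, N-η, N-θ}
  D4: {N-α}
  D5: {N-ε}
No 2 sites suffice: every size-2 union leaves at least one demand point uncovered.
But {D1, D2, D3} covers everything, so the minimum is 3.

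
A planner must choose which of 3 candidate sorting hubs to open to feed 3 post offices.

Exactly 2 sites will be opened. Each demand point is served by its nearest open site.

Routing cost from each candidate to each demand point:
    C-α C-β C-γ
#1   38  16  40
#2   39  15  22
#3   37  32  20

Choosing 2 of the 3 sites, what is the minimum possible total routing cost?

72

Open {#2, #3}.
  C-α→#3 37, C-β→#2 15, C-γ→#3 20  ⇒ total 72.
Compare {#1, #3}: total 73.
Compare {#1, #2}: total 75.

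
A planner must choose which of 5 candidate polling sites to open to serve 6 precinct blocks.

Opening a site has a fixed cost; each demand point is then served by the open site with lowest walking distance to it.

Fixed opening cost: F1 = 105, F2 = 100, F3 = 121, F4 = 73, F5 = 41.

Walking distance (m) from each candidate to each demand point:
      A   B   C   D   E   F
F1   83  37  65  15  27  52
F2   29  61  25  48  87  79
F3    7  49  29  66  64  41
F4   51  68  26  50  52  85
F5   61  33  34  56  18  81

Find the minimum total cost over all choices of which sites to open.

Open {F5}: assign each demand point to its cheapest open site.
  A→F5 61, B→F5 33, C→F5 34, D→F5 56, E→F5 18, F→F5 81
  walking distance 283, fixed 41 → total 324.
Compare {F3, F5}: walking distance 184 + fixed 162 = 346.
Compare {F1, F5}: walking distance 213 + fixed 146 = 359.
Compare {F2, F5}: walking distance 232 + fixed 141 = 373.
All other subsets cost ≥ 346. Minimum total cost: 324.

324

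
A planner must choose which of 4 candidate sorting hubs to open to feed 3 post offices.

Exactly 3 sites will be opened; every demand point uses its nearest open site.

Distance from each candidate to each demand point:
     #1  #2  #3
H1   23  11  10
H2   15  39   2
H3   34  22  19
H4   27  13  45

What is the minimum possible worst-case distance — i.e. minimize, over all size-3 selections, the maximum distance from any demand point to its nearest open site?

Open {H1, H2, H3}.
  Farthest demand point is #1 at distance 15 (to H2); all others are ≤ 15.
With {H1, H2, H4} the worst case is 15.
With {H2, H3, H4} the worst case is 15.
No size-3 selection achieves below 15.

15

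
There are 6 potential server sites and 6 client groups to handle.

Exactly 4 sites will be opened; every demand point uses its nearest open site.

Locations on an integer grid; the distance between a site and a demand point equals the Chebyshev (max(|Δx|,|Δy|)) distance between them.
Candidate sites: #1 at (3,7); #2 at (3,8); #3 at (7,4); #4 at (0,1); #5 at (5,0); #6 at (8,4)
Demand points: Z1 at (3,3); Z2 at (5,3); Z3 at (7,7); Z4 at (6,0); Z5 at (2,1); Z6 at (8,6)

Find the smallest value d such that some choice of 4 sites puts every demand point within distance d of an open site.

Open {#1, #2, #3, #5}.
  Farthest demand point is Z1 at distance 3 (to #5); all others are ≤ 3.
With {#1, #2, #5, #6} the worst case is 3.
With {#1, #3, #4, #5} the worst case is 3.
No size-4 selection achieves below 3.

3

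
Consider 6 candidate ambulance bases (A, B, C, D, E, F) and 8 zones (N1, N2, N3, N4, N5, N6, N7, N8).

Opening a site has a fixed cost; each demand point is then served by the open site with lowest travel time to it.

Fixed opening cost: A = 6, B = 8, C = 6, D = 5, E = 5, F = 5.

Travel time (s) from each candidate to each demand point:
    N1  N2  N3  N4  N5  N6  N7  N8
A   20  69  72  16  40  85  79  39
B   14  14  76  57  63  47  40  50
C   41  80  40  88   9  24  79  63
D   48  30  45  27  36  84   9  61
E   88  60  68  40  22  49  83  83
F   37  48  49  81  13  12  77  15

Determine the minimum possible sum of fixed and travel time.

159

Open {A, B, C, D, F}: assign each demand point to its cheapest open site.
  N1→B 14, N2→B 14, N3→C 40, N4→A 16, N5→C 9, N6→F 12, N7→D 9, N8→F 15
  travel time 129, fixed 30 → total 159.
Compare {A, B, D, F}: travel time 138 + fixed 24 = 162.
Compare {B, C, D, F}: travel time 140 + fixed 24 = 164.
Compare {A, B, C, D, E, F}: travel time 129 + fixed 35 = 164.
All other subsets cost ≥ 162. Minimum total cost: 159.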